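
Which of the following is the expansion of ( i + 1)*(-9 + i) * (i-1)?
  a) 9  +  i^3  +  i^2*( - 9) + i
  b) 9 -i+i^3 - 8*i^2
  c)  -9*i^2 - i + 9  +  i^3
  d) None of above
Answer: c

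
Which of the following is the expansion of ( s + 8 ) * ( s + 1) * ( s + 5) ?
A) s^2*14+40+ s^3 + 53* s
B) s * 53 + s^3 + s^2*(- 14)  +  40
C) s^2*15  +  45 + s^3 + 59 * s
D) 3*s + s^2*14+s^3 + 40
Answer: A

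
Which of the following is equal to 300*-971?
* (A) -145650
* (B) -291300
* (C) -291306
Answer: B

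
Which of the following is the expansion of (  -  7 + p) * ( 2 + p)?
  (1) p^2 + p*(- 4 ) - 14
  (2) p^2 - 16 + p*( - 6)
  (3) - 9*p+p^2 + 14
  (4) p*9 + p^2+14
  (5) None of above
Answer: 5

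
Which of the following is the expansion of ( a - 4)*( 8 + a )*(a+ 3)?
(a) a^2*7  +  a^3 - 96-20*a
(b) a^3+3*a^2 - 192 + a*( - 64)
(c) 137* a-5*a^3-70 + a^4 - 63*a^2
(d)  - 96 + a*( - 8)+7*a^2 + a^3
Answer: a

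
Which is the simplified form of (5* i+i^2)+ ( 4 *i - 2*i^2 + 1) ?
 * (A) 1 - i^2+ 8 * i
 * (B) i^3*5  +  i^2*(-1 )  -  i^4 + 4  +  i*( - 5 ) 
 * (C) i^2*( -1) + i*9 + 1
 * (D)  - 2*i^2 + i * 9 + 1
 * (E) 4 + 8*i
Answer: C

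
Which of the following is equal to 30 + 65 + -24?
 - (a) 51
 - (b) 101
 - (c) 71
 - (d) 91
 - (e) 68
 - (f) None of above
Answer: c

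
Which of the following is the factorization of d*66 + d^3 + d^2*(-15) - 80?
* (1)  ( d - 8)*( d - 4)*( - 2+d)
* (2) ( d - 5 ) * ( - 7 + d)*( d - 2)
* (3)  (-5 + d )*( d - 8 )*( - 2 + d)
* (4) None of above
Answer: 3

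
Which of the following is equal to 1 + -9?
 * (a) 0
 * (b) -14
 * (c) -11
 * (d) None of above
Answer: d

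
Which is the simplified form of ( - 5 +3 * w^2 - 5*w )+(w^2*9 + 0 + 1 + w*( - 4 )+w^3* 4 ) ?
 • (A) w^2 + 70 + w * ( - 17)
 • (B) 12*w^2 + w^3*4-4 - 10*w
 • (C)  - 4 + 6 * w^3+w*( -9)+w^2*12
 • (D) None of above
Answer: D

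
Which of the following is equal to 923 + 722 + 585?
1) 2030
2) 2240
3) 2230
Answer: 3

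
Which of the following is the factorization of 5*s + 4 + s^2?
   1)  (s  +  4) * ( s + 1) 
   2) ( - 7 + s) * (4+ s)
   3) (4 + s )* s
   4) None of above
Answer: 1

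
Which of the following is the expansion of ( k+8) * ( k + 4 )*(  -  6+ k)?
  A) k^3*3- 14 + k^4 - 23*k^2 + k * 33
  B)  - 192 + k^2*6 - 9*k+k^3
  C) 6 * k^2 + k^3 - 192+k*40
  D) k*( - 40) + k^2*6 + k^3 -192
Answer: D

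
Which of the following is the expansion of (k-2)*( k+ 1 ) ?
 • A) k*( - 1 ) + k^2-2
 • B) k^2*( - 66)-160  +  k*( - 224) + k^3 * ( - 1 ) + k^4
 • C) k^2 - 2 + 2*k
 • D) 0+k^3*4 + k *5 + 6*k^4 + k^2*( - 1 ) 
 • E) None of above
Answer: A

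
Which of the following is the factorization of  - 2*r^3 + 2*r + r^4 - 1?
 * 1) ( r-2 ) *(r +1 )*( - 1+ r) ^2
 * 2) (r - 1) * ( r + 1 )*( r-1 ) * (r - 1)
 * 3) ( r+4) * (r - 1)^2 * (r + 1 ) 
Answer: 2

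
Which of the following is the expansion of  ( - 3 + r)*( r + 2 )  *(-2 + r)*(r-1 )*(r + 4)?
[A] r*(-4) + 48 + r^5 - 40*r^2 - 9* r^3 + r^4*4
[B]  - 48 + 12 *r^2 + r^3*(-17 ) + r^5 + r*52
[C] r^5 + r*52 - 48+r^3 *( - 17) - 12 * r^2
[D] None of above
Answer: B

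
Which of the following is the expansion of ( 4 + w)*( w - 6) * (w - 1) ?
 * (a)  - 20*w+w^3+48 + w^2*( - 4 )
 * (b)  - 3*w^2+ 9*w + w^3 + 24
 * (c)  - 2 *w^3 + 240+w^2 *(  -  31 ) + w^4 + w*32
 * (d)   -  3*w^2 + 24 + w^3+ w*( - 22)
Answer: d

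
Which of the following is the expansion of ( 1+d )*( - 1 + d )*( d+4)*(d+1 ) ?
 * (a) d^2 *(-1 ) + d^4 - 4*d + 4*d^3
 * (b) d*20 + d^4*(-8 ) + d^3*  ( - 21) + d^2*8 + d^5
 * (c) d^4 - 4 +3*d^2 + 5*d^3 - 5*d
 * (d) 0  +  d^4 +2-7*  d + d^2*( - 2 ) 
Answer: c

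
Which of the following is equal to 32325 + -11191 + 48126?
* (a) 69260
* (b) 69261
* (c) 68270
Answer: a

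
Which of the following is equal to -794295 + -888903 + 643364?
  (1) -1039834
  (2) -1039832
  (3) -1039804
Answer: 1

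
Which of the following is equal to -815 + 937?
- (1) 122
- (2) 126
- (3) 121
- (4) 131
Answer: 1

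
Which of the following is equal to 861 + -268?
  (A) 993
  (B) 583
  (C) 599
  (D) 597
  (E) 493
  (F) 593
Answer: F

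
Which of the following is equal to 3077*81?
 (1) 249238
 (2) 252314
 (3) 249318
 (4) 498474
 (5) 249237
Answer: 5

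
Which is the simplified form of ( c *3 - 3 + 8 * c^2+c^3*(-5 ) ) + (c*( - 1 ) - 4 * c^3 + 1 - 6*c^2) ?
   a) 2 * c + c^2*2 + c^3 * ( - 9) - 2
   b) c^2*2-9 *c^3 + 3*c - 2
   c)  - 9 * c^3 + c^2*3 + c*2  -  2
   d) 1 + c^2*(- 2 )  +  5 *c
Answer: a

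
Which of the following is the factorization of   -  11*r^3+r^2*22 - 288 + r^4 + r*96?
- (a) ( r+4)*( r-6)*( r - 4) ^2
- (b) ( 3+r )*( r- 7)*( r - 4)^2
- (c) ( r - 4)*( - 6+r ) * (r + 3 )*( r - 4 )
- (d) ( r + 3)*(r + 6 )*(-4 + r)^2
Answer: c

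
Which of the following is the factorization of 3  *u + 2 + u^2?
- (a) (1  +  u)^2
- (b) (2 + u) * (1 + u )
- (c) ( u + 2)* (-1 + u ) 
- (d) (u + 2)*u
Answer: b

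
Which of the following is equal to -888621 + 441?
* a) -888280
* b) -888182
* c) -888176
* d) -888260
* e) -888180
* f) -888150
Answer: e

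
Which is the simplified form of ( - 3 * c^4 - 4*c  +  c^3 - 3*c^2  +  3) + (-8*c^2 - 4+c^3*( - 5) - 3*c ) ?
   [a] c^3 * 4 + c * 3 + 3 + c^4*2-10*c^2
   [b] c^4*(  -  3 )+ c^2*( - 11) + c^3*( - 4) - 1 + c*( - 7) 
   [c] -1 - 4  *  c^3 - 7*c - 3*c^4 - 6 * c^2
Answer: b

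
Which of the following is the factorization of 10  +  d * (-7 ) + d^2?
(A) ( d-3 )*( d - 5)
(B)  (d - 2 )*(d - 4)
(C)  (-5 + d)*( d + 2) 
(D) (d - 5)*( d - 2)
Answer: D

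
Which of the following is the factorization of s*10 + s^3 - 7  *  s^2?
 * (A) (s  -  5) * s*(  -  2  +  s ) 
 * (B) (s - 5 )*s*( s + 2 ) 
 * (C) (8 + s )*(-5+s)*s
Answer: A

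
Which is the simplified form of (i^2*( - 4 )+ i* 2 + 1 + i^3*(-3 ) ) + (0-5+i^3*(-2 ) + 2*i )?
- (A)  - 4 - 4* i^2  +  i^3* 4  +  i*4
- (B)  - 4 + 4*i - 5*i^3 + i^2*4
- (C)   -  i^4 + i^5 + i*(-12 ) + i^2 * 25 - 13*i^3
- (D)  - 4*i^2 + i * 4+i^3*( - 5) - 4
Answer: D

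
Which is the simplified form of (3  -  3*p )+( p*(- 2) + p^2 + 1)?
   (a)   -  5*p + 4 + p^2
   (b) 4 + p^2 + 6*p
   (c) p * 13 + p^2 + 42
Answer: a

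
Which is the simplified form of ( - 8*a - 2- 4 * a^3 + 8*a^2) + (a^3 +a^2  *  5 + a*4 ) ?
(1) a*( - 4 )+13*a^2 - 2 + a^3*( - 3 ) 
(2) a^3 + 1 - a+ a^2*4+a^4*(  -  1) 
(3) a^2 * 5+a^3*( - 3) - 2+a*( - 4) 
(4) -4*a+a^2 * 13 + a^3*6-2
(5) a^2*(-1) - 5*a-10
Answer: 1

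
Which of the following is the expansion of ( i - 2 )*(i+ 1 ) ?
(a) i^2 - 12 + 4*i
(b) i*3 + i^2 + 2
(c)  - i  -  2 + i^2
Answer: c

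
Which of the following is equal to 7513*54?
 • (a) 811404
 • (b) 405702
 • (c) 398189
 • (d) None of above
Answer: b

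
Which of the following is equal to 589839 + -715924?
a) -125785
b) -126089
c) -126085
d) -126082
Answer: c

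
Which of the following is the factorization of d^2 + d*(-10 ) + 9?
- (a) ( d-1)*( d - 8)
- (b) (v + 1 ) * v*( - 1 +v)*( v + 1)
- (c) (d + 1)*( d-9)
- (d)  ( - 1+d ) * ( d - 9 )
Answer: d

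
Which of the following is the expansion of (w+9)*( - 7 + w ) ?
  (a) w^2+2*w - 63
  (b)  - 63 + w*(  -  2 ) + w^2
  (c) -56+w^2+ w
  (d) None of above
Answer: a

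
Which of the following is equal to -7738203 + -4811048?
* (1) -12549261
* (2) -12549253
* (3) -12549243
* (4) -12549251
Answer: 4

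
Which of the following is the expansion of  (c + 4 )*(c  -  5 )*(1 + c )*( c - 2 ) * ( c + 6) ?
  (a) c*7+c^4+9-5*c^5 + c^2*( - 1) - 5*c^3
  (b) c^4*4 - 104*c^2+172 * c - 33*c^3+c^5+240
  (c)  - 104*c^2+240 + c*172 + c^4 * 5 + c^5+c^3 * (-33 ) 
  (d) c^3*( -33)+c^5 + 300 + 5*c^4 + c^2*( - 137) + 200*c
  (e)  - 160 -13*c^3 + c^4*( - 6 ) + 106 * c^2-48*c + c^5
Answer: b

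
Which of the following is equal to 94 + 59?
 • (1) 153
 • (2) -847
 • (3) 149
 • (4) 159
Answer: 1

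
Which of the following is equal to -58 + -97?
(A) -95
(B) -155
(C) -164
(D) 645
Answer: B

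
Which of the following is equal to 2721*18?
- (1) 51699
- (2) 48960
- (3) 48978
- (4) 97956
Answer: 3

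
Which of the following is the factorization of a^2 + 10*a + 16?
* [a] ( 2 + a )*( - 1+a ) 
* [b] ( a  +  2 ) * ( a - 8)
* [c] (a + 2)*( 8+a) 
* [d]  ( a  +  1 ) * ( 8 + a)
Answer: c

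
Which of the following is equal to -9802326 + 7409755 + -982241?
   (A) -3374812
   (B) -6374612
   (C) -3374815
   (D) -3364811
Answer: A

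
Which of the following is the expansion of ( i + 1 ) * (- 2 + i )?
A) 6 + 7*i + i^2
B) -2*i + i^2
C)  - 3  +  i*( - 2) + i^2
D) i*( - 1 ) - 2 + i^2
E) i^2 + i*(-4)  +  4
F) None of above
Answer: D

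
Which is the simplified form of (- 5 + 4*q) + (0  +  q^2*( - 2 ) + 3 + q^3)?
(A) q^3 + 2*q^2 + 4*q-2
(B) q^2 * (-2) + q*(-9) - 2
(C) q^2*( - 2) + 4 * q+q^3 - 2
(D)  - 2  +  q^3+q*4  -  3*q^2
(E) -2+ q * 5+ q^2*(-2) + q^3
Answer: C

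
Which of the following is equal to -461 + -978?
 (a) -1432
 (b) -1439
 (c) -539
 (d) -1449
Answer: b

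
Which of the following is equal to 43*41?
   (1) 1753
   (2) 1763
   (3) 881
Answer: 2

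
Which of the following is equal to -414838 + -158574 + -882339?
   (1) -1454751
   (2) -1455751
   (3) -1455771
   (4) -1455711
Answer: 2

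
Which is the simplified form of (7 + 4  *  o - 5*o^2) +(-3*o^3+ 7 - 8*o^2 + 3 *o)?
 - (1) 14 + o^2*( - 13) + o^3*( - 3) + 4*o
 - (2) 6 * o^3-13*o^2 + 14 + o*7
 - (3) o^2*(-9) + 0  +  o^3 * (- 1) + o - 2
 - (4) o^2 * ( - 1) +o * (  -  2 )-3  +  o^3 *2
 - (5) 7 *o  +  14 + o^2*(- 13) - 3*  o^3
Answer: 5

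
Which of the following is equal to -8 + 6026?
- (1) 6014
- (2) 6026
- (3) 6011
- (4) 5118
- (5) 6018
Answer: 5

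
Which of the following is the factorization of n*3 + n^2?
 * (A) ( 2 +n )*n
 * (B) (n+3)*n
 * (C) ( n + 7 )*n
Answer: B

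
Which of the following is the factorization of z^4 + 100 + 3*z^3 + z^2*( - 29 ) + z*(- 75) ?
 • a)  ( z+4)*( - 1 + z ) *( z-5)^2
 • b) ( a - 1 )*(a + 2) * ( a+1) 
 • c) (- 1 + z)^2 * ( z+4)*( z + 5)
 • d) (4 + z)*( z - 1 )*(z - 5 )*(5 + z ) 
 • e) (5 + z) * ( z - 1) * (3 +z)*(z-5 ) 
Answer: d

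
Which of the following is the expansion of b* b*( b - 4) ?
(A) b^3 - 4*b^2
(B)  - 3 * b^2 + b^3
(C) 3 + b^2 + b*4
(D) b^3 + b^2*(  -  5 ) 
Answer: A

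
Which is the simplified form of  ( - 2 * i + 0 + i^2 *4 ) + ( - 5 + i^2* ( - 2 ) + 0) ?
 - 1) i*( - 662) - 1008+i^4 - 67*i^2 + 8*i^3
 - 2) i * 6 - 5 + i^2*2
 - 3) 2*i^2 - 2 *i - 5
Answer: 3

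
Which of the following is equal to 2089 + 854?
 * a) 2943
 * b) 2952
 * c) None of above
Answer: a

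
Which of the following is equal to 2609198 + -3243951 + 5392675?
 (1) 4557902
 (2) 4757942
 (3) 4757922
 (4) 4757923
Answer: 3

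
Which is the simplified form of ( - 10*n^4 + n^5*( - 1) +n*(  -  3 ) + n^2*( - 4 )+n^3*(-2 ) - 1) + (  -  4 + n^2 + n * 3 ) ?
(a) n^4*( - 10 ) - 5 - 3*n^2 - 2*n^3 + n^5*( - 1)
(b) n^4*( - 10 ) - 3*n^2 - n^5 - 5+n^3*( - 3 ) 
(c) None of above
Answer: a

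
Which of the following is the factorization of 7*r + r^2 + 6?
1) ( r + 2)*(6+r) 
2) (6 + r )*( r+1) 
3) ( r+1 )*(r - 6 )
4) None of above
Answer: 2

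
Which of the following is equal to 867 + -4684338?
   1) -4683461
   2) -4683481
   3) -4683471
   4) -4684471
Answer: 3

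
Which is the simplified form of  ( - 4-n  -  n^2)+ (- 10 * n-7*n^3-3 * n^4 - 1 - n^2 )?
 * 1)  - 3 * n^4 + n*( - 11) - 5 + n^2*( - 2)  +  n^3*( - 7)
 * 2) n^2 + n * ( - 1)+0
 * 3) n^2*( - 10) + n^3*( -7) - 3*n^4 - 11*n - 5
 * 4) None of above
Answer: 1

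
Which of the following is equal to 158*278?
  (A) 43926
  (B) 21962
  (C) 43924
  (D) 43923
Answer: C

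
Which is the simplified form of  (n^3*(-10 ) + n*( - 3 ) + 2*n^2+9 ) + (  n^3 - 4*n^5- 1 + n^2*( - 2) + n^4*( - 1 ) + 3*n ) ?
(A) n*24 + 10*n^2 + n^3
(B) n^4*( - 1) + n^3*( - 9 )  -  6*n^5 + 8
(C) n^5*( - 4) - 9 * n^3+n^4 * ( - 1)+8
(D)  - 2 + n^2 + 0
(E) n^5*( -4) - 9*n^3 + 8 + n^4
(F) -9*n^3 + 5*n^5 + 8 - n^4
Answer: C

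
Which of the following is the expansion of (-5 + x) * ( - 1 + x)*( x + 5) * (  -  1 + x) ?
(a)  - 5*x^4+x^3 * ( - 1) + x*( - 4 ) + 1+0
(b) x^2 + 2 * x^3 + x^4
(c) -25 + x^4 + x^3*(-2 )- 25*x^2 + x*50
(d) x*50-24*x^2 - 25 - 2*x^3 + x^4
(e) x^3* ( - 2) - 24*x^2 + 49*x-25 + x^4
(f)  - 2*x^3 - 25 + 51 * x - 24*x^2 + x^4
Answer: d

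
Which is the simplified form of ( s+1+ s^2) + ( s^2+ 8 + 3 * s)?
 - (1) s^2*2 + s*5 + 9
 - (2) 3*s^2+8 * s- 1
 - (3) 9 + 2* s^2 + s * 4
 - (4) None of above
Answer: 3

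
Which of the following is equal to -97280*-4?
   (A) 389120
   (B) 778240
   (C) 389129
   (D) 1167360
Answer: A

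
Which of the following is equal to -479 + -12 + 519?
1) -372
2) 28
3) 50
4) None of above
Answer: 2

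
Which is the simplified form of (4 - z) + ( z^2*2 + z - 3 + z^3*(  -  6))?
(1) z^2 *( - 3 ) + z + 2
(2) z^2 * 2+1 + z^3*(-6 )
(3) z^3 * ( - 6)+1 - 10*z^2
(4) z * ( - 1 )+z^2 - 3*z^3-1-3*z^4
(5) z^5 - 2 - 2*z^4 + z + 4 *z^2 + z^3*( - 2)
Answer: 2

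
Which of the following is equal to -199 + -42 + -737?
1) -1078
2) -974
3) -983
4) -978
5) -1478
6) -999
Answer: 4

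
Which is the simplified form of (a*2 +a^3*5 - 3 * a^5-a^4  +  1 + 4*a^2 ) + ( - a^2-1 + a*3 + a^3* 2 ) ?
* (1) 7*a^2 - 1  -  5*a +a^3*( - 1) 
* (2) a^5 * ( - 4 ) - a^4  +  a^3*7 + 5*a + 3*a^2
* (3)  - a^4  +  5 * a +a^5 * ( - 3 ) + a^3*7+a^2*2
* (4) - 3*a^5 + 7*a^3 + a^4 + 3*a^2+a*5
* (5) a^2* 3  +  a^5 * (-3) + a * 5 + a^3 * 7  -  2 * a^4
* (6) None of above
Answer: 6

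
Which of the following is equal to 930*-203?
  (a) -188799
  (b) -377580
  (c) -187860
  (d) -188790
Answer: d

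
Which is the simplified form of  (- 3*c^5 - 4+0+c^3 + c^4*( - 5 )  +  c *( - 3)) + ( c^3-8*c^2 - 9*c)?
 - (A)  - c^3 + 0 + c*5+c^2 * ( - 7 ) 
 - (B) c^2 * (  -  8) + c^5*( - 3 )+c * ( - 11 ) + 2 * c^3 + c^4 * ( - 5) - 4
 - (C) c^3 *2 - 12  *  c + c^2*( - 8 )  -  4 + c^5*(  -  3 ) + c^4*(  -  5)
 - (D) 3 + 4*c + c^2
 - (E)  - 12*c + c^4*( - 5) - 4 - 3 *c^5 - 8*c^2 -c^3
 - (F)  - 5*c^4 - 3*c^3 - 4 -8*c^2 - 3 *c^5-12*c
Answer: C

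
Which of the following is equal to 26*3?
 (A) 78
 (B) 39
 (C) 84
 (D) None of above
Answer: A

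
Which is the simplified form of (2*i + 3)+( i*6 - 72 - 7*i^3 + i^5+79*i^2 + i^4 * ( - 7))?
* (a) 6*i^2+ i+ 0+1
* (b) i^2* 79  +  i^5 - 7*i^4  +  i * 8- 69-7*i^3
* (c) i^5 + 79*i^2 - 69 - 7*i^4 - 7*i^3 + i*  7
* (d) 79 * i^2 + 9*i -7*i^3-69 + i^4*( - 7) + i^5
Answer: b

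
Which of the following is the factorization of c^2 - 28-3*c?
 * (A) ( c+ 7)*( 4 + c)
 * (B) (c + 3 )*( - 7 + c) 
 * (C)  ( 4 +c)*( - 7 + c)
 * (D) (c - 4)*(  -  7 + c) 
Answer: C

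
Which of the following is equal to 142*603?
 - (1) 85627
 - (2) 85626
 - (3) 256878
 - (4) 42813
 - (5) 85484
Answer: 2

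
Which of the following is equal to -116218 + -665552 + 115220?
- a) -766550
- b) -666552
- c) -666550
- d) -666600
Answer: c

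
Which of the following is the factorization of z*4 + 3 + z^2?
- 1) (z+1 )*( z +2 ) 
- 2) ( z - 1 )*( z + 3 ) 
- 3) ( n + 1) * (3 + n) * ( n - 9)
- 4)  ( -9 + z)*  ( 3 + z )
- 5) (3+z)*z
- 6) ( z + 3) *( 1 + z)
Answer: 6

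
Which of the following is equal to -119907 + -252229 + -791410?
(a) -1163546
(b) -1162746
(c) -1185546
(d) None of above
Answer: a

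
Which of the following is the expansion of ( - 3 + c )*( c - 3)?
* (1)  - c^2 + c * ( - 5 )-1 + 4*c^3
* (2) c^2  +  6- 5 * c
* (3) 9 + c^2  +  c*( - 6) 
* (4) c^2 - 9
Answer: 3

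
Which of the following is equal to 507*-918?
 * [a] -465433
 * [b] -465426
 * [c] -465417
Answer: b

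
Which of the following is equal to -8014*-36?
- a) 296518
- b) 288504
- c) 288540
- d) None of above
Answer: b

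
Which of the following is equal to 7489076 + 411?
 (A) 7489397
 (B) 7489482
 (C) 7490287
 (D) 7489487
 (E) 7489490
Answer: D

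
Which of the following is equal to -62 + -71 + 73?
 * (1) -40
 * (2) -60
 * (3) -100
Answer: 2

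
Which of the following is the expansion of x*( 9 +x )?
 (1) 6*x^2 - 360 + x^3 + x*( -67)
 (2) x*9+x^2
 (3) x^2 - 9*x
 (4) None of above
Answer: 2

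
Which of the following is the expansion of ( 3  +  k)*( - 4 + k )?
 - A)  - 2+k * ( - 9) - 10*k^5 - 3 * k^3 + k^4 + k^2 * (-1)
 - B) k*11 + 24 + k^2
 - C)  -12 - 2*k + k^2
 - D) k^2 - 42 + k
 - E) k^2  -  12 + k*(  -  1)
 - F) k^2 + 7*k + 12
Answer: E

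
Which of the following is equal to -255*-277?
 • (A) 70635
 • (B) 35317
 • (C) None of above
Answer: A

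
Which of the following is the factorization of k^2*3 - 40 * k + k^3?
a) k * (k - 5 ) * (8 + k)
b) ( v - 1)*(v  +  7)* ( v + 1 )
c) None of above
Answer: a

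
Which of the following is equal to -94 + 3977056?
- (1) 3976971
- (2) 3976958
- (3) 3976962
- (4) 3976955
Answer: 3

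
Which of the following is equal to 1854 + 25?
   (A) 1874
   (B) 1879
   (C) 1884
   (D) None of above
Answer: B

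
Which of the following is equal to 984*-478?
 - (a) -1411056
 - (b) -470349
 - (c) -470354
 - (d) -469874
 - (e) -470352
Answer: e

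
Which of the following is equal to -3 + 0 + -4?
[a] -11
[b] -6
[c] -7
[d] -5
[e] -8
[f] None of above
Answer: c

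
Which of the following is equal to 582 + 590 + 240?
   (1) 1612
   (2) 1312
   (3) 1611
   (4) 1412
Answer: 4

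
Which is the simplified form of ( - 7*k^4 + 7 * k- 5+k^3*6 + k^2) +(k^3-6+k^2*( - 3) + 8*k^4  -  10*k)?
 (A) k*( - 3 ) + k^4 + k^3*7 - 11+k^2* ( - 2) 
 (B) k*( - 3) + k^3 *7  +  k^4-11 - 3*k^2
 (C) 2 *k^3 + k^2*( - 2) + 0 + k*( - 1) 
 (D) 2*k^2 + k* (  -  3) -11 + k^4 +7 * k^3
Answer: A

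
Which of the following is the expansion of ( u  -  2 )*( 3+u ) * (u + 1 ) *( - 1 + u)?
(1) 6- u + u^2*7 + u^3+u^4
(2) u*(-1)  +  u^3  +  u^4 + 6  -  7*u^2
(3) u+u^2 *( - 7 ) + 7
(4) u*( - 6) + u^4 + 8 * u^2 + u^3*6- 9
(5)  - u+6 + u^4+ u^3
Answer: 2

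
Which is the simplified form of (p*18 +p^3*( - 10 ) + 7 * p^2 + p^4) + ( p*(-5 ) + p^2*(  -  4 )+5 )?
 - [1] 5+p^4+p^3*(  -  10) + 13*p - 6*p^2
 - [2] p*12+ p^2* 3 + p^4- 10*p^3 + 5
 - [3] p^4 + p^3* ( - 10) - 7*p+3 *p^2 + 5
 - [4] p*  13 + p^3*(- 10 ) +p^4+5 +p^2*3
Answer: 4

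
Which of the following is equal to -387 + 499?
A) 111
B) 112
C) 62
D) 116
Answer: B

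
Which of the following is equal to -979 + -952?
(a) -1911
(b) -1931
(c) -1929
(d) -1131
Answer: b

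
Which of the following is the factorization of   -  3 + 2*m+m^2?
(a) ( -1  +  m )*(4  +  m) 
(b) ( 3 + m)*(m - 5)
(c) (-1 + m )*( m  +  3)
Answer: c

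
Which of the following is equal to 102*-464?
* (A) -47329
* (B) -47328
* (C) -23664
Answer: B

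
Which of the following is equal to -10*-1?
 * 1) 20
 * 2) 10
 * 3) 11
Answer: 2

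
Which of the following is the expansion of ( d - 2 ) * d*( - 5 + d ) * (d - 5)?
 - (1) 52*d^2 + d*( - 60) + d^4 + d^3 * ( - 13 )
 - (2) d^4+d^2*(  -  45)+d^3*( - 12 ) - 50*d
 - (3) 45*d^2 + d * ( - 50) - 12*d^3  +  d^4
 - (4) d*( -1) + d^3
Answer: 3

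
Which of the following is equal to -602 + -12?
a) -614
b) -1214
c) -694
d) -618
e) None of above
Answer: a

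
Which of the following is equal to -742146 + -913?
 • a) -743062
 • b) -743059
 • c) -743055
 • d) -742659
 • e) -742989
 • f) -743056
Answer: b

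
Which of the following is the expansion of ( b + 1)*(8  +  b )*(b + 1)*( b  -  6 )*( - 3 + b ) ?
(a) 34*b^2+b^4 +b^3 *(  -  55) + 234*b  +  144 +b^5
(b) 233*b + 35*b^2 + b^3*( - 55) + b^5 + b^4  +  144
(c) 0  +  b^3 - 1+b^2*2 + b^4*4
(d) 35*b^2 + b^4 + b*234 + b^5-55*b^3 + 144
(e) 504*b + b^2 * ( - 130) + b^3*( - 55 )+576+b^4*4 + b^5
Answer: d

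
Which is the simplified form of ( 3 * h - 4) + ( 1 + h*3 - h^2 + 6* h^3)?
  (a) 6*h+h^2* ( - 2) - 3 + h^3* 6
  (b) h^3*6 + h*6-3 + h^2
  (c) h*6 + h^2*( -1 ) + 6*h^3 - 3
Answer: c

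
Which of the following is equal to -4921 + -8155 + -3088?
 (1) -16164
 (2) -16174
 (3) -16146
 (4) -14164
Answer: 1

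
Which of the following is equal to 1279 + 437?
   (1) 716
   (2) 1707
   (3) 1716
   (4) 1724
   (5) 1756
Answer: 3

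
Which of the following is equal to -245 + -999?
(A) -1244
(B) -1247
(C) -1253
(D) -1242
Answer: A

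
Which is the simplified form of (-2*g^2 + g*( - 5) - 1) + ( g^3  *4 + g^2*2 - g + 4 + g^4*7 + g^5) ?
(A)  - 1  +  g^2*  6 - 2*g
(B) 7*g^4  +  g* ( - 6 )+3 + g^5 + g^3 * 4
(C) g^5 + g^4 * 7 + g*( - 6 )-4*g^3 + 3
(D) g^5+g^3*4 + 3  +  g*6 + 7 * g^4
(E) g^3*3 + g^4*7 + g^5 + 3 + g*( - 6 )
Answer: B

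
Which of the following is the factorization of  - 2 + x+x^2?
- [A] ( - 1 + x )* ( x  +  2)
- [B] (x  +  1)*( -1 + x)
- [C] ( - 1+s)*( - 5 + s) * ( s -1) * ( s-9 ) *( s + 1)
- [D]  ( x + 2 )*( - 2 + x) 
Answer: A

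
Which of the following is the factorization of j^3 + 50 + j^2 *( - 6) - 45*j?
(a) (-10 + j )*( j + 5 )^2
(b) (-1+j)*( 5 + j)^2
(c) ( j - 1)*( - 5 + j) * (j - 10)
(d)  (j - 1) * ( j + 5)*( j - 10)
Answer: d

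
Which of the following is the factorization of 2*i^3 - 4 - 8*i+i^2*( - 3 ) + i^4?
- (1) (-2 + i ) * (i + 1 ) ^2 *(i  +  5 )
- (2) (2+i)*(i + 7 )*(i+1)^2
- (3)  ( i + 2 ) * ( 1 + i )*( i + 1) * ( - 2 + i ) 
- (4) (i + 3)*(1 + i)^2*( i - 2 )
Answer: 3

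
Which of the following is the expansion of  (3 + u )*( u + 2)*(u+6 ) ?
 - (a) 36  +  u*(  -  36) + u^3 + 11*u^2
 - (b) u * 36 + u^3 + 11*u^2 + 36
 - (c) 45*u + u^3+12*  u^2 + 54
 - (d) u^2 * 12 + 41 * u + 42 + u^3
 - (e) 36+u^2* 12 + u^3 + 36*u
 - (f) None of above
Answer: b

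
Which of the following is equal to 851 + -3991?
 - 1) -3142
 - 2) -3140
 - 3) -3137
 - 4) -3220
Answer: 2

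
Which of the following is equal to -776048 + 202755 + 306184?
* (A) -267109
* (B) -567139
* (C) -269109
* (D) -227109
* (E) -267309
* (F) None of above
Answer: A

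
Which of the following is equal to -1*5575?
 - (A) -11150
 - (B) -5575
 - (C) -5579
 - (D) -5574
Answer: B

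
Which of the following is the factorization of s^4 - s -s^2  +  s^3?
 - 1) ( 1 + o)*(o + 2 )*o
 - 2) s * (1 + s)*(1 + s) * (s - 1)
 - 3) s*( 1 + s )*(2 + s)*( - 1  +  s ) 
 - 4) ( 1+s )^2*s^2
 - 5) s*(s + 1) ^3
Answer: 2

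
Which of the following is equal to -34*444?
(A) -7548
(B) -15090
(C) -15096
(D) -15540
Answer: C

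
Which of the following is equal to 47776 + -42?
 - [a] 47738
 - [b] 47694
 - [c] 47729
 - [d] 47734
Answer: d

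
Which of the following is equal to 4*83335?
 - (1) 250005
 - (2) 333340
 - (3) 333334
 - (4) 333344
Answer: 2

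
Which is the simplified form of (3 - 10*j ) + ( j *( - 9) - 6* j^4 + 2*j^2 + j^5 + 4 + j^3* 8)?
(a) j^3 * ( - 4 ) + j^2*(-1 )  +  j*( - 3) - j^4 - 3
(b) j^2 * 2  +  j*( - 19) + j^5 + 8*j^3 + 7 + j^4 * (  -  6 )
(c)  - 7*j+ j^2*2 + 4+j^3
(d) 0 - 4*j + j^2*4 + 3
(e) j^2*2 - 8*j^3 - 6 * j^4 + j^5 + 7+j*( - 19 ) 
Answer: b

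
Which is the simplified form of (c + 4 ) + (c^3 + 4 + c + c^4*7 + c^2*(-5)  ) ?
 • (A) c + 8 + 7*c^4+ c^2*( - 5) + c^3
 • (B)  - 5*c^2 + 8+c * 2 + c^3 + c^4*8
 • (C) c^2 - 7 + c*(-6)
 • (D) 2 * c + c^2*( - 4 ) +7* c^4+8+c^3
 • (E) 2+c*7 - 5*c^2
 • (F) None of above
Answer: F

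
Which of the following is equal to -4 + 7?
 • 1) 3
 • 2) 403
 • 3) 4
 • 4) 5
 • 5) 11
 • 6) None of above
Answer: 1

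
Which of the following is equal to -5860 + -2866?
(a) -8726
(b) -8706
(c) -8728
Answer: a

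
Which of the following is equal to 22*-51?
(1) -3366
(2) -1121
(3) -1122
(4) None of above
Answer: 3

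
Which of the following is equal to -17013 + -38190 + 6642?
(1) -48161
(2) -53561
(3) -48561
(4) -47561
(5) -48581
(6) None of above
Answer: 3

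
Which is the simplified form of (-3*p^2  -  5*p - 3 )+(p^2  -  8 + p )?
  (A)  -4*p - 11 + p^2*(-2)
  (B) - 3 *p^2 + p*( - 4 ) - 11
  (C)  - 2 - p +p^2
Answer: A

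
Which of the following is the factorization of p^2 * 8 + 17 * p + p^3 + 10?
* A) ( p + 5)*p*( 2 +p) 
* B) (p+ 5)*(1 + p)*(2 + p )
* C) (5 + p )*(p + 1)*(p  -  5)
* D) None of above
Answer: B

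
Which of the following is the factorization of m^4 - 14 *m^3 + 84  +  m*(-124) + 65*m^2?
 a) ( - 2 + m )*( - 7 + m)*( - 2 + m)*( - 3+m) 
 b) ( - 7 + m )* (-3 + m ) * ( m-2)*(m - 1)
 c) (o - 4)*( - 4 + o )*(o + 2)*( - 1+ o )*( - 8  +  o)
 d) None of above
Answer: a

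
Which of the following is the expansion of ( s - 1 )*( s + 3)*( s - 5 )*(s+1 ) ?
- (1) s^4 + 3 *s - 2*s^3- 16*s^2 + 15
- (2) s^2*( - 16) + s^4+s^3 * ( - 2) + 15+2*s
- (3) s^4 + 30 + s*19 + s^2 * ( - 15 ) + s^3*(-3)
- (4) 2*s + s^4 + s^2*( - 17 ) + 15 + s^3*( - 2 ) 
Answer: 2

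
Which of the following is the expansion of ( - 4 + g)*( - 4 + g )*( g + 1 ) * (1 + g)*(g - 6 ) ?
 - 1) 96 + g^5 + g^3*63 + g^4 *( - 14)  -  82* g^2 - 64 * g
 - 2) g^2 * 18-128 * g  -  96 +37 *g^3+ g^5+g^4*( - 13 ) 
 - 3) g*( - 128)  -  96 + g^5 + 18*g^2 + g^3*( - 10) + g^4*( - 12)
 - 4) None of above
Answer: 4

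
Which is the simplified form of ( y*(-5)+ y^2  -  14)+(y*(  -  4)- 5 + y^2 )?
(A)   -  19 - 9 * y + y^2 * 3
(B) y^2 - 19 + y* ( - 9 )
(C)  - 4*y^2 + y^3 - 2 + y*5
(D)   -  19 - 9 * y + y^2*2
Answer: D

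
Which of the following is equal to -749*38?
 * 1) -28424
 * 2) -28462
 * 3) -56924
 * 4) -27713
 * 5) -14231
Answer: 2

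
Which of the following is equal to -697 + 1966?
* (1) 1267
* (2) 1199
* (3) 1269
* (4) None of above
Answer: 3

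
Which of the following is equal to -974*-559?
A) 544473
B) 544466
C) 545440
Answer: B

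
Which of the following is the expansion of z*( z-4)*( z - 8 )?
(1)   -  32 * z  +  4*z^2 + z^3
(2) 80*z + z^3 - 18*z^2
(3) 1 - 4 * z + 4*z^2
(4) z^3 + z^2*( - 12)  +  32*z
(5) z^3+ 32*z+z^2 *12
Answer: 4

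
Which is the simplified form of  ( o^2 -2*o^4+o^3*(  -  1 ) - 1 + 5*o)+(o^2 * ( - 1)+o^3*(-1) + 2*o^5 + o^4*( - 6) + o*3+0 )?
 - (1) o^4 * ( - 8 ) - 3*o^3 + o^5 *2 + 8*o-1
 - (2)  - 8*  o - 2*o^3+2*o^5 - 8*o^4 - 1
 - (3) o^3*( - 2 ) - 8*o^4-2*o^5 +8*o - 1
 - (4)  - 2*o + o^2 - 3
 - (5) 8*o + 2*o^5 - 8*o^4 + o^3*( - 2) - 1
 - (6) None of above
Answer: 5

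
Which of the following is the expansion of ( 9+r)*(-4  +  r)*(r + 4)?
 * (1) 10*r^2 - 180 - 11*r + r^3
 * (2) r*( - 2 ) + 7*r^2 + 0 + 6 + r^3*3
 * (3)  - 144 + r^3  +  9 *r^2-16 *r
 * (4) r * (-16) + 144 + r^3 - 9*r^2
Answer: 3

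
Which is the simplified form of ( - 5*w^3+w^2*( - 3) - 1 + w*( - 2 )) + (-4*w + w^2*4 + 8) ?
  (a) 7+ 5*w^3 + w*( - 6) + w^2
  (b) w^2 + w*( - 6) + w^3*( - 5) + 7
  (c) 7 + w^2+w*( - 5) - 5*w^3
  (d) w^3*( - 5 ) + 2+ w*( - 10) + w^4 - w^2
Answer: b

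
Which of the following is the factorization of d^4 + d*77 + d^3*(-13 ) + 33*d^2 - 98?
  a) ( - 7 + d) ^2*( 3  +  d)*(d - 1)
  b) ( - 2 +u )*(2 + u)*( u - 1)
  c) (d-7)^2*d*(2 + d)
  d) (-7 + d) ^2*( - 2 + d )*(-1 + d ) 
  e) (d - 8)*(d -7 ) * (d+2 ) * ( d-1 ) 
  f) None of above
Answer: f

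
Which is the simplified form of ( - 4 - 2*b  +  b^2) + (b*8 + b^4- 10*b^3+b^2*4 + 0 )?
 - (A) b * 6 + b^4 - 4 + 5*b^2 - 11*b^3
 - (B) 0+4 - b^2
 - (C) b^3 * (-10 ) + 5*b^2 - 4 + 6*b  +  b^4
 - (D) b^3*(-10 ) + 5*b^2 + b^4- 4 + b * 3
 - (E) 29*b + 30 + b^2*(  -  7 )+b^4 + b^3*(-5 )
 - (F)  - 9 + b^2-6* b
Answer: C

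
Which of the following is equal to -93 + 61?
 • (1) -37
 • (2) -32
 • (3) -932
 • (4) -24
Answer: 2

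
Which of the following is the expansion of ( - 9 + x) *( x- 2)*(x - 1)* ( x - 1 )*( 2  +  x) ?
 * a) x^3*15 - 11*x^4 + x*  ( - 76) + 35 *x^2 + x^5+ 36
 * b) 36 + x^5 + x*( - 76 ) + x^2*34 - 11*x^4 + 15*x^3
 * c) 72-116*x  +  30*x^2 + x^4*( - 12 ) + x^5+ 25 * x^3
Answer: a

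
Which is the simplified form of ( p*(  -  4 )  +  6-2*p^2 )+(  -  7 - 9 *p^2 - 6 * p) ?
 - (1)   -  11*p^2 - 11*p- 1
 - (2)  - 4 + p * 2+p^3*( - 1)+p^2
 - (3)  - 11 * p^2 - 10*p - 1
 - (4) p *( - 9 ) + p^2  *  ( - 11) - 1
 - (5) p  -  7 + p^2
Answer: 3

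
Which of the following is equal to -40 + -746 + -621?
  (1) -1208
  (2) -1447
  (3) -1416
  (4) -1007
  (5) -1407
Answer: 5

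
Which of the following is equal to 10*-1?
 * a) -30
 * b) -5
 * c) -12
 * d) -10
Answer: d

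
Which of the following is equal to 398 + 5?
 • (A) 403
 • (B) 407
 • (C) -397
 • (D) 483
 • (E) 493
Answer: A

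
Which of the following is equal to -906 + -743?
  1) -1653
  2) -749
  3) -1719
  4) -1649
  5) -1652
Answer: 4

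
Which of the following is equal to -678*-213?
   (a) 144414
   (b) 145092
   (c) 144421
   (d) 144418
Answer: a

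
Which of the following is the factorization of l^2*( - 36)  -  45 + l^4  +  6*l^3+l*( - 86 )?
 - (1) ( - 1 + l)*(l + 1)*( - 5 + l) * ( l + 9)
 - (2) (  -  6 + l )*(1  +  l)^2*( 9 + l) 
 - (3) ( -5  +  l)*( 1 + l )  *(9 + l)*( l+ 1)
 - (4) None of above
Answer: 3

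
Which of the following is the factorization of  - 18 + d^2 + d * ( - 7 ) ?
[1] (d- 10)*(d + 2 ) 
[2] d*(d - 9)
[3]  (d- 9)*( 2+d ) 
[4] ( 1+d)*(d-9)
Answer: 3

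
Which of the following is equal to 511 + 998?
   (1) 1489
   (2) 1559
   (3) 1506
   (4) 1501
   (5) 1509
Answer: 5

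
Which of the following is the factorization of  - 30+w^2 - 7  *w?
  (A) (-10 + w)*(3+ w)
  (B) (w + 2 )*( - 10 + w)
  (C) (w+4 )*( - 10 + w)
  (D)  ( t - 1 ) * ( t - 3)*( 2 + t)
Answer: A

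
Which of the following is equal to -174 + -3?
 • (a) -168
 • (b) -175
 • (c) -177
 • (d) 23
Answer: c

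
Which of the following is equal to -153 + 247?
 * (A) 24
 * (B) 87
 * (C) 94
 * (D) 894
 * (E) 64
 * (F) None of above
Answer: C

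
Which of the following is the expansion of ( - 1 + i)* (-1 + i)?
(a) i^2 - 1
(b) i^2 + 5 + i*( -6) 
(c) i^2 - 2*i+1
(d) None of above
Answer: c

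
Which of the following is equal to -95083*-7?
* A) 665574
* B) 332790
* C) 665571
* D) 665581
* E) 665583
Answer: D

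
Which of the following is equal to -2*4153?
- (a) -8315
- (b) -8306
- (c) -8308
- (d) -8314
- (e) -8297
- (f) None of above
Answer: b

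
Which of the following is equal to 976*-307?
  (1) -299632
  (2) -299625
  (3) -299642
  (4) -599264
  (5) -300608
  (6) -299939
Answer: 1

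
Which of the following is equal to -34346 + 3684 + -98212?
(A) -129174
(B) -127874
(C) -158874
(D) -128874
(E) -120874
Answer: D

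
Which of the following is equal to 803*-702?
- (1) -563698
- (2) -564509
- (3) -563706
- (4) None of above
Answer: 3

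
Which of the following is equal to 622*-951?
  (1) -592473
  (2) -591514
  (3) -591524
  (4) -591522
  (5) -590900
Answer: 4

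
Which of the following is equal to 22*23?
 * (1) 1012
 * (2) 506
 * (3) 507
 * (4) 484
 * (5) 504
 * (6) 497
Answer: 2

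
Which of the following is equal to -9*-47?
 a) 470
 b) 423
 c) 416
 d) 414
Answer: b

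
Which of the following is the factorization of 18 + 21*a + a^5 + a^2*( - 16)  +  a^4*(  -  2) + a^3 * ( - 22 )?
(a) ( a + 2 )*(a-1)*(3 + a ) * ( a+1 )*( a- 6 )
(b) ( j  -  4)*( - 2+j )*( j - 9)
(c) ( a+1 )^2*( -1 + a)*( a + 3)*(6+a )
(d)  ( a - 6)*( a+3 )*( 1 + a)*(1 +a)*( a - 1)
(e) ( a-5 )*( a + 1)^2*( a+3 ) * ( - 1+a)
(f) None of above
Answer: d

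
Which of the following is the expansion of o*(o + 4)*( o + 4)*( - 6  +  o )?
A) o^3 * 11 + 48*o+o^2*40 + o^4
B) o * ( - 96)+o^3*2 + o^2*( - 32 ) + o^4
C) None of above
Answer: B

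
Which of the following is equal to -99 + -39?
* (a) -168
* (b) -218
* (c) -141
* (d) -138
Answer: d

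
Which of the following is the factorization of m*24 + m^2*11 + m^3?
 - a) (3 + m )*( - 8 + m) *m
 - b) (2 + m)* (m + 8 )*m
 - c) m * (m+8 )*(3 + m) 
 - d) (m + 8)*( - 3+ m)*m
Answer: c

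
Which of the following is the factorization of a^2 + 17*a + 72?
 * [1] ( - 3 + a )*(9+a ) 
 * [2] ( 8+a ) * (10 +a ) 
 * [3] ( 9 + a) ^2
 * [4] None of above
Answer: 4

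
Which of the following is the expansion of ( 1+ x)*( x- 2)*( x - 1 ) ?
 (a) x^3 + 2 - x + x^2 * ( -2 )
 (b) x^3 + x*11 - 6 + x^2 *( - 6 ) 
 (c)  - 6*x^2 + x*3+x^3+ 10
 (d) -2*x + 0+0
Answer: a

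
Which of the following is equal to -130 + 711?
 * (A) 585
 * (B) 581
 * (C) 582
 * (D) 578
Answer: B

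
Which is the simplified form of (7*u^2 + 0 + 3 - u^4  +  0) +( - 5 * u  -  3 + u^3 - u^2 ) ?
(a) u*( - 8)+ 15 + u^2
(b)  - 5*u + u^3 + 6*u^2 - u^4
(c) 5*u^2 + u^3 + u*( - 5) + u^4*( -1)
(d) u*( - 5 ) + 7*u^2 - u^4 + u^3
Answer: b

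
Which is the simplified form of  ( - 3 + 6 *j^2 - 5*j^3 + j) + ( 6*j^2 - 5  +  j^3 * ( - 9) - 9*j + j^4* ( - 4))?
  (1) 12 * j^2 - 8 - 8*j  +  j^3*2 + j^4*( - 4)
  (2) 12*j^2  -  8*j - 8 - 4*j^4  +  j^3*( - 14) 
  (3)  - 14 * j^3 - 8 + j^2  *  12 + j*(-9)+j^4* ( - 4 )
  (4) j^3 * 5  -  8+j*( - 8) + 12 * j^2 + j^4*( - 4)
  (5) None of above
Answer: 2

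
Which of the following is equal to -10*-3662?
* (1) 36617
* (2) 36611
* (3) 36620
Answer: 3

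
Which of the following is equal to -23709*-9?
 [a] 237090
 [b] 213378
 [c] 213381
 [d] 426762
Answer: c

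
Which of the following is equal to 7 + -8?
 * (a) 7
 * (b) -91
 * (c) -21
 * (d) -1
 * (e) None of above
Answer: d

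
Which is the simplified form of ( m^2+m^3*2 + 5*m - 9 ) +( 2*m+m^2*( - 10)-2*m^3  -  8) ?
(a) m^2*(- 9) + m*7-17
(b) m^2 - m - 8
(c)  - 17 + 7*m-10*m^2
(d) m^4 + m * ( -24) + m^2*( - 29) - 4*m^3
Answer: a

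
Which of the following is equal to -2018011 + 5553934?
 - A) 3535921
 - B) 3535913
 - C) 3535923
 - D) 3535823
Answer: C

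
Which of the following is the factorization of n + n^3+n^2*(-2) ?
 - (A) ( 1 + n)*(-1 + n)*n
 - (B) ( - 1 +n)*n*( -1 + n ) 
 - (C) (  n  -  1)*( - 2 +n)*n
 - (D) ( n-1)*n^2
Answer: B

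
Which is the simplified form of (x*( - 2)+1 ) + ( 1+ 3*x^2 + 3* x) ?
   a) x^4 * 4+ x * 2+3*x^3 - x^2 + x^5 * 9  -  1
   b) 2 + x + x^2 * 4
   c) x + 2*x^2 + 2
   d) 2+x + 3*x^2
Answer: d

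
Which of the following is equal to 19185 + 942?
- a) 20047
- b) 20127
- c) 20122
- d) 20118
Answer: b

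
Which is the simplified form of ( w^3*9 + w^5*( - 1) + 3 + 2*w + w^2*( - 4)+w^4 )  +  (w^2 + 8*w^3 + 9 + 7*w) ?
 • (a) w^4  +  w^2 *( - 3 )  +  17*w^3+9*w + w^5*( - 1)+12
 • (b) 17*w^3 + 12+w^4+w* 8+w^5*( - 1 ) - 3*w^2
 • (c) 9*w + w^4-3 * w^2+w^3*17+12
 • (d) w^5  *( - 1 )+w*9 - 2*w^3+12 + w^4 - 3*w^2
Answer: a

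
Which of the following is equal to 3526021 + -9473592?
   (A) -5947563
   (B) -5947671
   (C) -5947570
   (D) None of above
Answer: D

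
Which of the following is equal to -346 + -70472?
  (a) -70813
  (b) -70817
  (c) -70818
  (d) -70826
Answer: c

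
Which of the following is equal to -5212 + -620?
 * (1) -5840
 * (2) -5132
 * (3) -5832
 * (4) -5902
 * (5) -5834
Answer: 3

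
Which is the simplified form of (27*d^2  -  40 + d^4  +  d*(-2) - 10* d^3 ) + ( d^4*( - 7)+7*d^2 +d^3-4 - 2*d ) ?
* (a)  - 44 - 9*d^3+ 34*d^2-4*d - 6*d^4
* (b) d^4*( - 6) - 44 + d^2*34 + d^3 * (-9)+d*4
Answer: a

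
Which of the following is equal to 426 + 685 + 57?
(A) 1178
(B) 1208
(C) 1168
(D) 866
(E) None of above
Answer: C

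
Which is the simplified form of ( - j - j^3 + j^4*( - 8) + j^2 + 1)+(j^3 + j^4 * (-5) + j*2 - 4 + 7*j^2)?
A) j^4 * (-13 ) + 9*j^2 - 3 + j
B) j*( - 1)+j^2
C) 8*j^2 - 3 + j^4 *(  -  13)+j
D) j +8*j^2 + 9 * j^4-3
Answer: C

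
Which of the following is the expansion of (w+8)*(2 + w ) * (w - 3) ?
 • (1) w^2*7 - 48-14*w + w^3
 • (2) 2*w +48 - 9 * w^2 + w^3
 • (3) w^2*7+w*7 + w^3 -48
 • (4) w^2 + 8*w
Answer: 1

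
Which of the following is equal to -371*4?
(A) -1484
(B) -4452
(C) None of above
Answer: A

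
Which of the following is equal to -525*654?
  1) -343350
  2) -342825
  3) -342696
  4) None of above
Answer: 1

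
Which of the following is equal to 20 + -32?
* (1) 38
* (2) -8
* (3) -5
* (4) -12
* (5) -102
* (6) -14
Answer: 4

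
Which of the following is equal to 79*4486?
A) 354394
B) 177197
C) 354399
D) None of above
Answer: A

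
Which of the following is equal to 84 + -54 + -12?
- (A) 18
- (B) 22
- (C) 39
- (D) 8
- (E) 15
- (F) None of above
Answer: A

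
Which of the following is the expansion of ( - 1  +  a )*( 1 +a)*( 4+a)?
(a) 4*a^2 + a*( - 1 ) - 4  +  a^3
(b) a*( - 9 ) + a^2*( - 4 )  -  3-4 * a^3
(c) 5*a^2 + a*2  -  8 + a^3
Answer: a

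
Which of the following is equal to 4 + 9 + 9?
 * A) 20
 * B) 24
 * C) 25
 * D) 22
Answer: D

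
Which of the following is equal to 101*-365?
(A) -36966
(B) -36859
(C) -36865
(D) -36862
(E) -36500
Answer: C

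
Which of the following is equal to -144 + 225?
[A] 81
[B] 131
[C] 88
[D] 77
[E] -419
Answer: A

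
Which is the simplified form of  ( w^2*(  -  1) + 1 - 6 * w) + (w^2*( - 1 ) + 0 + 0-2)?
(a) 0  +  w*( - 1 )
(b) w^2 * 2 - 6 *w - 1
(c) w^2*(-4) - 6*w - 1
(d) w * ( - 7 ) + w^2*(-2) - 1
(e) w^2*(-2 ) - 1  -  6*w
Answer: e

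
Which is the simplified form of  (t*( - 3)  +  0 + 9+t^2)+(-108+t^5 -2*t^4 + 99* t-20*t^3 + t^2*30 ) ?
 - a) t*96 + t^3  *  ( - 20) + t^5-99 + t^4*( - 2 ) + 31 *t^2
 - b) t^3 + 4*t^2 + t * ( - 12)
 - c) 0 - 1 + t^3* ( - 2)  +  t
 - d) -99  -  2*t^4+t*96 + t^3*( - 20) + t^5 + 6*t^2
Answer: a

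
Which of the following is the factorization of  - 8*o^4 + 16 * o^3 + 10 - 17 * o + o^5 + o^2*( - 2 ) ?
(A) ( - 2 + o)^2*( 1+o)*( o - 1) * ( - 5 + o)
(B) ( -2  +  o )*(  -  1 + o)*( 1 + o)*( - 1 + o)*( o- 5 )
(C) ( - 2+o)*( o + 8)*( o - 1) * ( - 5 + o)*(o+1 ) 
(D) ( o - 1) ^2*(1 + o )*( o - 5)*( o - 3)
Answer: B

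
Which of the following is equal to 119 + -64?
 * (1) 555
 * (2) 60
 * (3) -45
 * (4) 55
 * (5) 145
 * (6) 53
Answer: 4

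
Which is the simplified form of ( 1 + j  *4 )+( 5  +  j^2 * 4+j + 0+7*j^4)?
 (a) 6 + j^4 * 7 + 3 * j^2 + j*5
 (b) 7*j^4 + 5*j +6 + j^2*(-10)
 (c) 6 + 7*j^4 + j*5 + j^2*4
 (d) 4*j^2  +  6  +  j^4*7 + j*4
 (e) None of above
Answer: c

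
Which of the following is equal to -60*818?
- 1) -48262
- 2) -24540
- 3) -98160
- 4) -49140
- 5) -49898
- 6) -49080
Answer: 6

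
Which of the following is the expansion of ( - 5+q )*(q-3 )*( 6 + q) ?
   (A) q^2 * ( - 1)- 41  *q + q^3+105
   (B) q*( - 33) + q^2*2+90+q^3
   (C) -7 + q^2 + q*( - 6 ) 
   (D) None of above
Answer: D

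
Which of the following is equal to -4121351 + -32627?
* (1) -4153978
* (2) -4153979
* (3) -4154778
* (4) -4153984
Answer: 1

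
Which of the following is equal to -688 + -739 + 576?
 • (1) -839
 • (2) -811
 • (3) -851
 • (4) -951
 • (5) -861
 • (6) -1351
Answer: 3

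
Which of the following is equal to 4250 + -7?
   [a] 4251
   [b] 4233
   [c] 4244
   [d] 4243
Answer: d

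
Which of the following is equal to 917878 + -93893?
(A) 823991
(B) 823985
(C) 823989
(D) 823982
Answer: B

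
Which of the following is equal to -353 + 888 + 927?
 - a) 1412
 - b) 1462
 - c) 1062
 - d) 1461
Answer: b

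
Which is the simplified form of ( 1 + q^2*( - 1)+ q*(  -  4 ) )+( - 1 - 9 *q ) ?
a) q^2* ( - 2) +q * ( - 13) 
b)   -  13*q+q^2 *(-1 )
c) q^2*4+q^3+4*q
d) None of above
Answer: b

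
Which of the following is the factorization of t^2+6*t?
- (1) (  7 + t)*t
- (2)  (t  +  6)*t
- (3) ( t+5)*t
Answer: 2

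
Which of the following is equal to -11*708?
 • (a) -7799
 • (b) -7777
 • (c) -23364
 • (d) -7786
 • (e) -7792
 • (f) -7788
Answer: f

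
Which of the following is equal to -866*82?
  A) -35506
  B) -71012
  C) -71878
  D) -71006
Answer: B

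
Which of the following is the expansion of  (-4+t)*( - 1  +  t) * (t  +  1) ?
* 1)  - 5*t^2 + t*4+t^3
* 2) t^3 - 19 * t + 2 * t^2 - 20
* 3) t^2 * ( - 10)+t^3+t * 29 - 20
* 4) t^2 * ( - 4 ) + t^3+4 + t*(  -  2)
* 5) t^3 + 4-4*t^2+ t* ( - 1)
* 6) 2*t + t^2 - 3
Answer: 5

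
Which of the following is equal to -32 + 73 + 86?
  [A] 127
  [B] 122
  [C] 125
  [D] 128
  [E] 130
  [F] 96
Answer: A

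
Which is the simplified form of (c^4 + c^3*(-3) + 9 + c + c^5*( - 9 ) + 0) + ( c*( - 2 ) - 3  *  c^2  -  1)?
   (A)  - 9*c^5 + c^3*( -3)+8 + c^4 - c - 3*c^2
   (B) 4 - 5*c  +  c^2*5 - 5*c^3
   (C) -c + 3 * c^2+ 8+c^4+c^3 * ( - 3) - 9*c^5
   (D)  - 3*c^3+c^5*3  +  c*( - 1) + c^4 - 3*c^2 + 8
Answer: A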